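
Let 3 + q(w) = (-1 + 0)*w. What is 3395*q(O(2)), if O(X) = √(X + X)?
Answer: -16975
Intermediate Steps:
O(X) = √2*√X (O(X) = √(2*X) = √2*√X)
q(w) = -3 - w (q(w) = -3 + (-1 + 0)*w = -3 - w)
3395*q(O(2)) = 3395*(-3 - √2*√2) = 3395*(-3 - 1*2) = 3395*(-3 - 2) = 3395*(-5) = -16975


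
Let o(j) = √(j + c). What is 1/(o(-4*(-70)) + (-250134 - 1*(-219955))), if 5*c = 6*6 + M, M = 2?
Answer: -150895/4553858767 - √7190/4553858767 ≈ -3.3154e-5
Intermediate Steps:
c = 38/5 (c = (6*6 + 2)/5 = (36 + 2)/5 = (⅕)*38 = 38/5 ≈ 7.6000)
o(j) = √(38/5 + j) (o(j) = √(j + 38/5) = √(38/5 + j))
1/(o(-4*(-70)) + (-250134 - 1*(-219955))) = 1/(√(190 + 25*(-4*(-70)))/5 + (-250134 - 1*(-219955))) = 1/(√(190 + 25*280)/5 + (-250134 + 219955)) = 1/(√(190 + 7000)/5 - 30179) = 1/(√7190/5 - 30179) = 1/(-30179 + √7190/5)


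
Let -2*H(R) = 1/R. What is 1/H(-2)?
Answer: 4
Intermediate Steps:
H(R) = -1/(2*R)
1/H(-2) = 1/(-½/(-2)) = 1/(-½*(-½)) = 1/(¼) = 4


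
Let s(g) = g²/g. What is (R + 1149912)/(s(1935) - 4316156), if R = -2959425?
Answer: 1809513/4314221 ≈ 0.41943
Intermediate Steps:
s(g) = g
(R + 1149912)/(s(1935) - 4316156) = (-2959425 + 1149912)/(1935 - 4316156) = -1809513/(-4314221) = -1809513*(-1/4314221) = 1809513/4314221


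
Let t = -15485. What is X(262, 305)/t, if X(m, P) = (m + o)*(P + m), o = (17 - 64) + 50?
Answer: -30051/3097 ≈ -9.7033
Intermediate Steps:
o = 3 (o = -47 + 50 = 3)
X(m, P) = (3 + m)*(P + m) (X(m, P) = (m + 3)*(P + m) = (3 + m)*(P + m))
X(262, 305)/t = (262² + 3*305 + 3*262 + 305*262)/(-15485) = (68644 + 915 + 786 + 79910)*(-1/15485) = 150255*(-1/15485) = -30051/3097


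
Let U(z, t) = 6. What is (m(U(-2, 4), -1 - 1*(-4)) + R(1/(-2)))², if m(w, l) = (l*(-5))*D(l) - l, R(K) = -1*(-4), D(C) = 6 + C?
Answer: 17956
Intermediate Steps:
R(K) = 4
m(w, l) = -l - 5*l*(6 + l) (m(w, l) = (l*(-5))*(6 + l) - l = (-5*l)*(6 + l) - l = -5*l*(6 + l) - l = -l - 5*l*(6 + l))
(m(U(-2, 4), -1 - 1*(-4)) + R(1/(-2)))² = (-(-1 - 1*(-4))*(31 + 5*(-1 - 1*(-4))) + 4)² = (-(-1 + 4)*(31 + 5*(-1 + 4)) + 4)² = (-1*3*(31 + 5*3) + 4)² = (-1*3*(31 + 15) + 4)² = (-1*3*46 + 4)² = (-138 + 4)² = (-134)² = 17956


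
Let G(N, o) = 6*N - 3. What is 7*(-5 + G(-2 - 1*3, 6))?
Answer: -266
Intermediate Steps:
G(N, o) = -3 + 6*N
7*(-5 + G(-2 - 1*3, 6)) = 7*(-5 + (-3 + 6*(-2 - 1*3))) = 7*(-5 + (-3 + 6*(-2 - 3))) = 7*(-5 + (-3 + 6*(-5))) = 7*(-5 + (-3 - 30)) = 7*(-5 - 33) = 7*(-38) = -266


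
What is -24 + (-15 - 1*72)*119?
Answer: -10377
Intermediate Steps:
-24 + (-15 - 1*72)*119 = -24 + (-15 - 72)*119 = -24 - 87*119 = -24 - 10353 = -10377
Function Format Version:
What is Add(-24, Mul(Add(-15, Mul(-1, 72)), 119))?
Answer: -10377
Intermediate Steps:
Add(-24, Mul(Add(-15, Mul(-1, 72)), 119)) = Add(-24, Mul(Add(-15, -72), 119)) = Add(-24, Mul(-87, 119)) = Add(-24, -10353) = -10377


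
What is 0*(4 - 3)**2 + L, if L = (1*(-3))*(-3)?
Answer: 9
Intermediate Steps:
L = 9 (L = -3*(-3) = 9)
0*(4 - 3)**2 + L = 0*(4 - 3)**2 + 9 = 0*1**2 + 9 = 0*1 + 9 = 0 + 9 = 9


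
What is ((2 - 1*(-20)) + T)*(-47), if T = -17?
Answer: -235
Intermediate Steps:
((2 - 1*(-20)) + T)*(-47) = ((2 - 1*(-20)) - 17)*(-47) = ((2 + 20) - 17)*(-47) = (22 - 17)*(-47) = 5*(-47) = -235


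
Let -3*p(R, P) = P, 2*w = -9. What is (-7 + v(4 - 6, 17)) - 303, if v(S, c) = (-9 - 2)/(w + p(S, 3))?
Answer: -308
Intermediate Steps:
w = -9/2 (w = (½)*(-9) = -9/2 ≈ -4.5000)
p(R, P) = -P/3
v(S, c) = 2 (v(S, c) = (-9 - 2)/(-9/2 - ⅓*3) = -11/(-9/2 - 1) = -11/(-11/2) = -11*(-2/11) = 2)
(-7 + v(4 - 6, 17)) - 303 = (-7 + 2) - 303 = -5 - 303 = -308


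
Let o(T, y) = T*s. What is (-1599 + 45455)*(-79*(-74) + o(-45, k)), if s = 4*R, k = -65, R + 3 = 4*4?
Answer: 153759136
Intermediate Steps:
R = 13 (R = -3 + 4*4 = -3 + 16 = 13)
s = 52 (s = 4*13 = 52)
o(T, y) = 52*T (o(T, y) = T*52 = 52*T)
(-1599 + 45455)*(-79*(-74) + o(-45, k)) = (-1599 + 45455)*(-79*(-74) + 52*(-45)) = 43856*(5846 - 2340) = 43856*3506 = 153759136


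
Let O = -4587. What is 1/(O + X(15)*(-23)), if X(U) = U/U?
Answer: -1/4610 ≈ -0.00021692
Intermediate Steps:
X(U) = 1
1/(O + X(15)*(-23)) = 1/(-4587 + 1*(-23)) = 1/(-4587 - 23) = 1/(-4610) = -1/4610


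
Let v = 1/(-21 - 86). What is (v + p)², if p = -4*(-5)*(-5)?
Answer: 114511401/11449 ≈ 10002.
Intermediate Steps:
p = -100 (p = 20*(-5) = -100)
v = -1/107 (v = 1/(-107) = -1/107 ≈ -0.0093458)
(v + p)² = (-1/107 - 100)² = (-10701/107)² = 114511401/11449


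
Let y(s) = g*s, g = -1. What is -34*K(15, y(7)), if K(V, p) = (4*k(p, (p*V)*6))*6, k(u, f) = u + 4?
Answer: 2448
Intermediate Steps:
k(u, f) = 4 + u
y(s) = -s
K(V, p) = 96 + 24*p (K(V, p) = (4*(4 + p))*6 = (16 + 4*p)*6 = 96 + 24*p)
-34*K(15, y(7)) = -34*(96 + 24*(-1*7)) = -34*(96 + 24*(-7)) = -34*(96 - 168) = -34*(-72) = 2448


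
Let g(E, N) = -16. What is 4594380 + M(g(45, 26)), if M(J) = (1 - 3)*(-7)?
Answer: 4594394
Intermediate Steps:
M(J) = 14 (M(J) = -2*(-7) = 14)
4594380 + M(g(45, 26)) = 4594380 + 14 = 4594394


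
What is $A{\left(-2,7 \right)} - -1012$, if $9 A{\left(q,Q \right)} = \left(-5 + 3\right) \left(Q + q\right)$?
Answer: $\frac{9098}{9} \approx 1010.9$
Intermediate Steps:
$A{\left(q,Q \right)} = - \frac{2 Q}{9} - \frac{2 q}{9}$ ($A{\left(q,Q \right)} = \frac{\left(-5 + 3\right) \left(Q + q\right)}{9} = \frac{\left(-2\right) \left(Q + q\right)}{9} = \frac{- 2 Q - 2 q}{9} = - \frac{2 Q}{9} - \frac{2 q}{9}$)
$A{\left(-2,7 \right)} - -1012 = \left(\left(- \frac{2}{9}\right) 7 - - \frac{4}{9}\right) - -1012 = \left(- \frac{14}{9} + \frac{4}{9}\right) + 1012 = - \frac{10}{9} + 1012 = \frac{9098}{9}$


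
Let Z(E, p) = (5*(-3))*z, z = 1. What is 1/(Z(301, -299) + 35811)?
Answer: 1/35796 ≈ 2.7936e-5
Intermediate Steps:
Z(E, p) = -15 (Z(E, p) = (5*(-3))*1 = -15*1 = -15)
1/(Z(301, -299) + 35811) = 1/(-15 + 35811) = 1/35796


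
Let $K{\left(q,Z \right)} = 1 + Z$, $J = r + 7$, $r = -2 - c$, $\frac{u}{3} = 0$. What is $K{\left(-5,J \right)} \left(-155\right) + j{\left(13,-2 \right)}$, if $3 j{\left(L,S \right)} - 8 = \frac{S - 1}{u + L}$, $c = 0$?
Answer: $- \frac{36169}{39} \approx -927.41$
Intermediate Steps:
$u = 0$ ($u = 3 \cdot 0 = 0$)
$r = -2$ ($r = -2 - 0 = -2 + 0 = -2$)
$J = 5$ ($J = -2 + 7 = 5$)
$j{\left(L,S \right)} = \frac{8}{3} + \frac{-1 + S}{3 L}$ ($j{\left(L,S \right)} = \frac{8}{3} + \frac{\left(S - 1\right) \frac{1}{0 + L}}{3} = \frac{8}{3} + \frac{\left(-1 + S\right) \frac{1}{L}}{3} = \frac{8}{3} + \frac{\frac{1}{L} \left(-1 + S\right)}{3} = \frac{8}{3} + \frac{-1 + S}{3 L}$)
$K{\left(-5,J \right)} \left(-155\right) + j{\left(13,-2 \right)} = \left(1 + 5\right) \left(-155\right) + \frac{-1 - 2 + 8 \cdot 13}{3 \cdot 13} = 6 \left(-155\right) + \frac{1}{3} \cdot \frac{1}{13} \left(-1 - 2 + 104\right) = -930 + \frac{1}{3} \cdot \frac{1}{13} \cdot 101 = -930 + \frac{101}{39} = - \frac{36169}{39}$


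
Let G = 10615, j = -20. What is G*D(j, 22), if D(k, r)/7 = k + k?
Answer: -2972200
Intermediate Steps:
D(k, r) = 14*k (D(k, r) = 7*(k + k) = 7*(2*k) = 14*k)
G*D(j, 22) = 10615*(14*(-20)) = 10615*(-280) = -2972200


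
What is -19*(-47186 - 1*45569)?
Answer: 1762345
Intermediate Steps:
-19*(-47186 - 1*45569) = -19*(-47186 - 45569) = -19*(-92755) = 1762345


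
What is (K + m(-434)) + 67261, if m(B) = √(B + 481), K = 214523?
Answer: 281784 + √47 ≈ 2.8179e+5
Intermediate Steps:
m(B) = √(481 + B)
(K + m(-434)) + 67261 = (214523 + √(481 - 434)) + 67261 = (214523 + √47) + 67261 = 281784 + √47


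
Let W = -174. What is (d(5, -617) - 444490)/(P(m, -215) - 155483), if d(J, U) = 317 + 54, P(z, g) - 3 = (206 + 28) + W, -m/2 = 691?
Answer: 444119/155420 ≈ 2.8575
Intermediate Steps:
m = -1382 (m = -2*691 = -1382)
P(z, g) = 63 (P(z, g) = 3 + ((206 + 28) - 174) = 3 + (234 - 174) = 3 + 60 = 63)
d(J, U) = 371
(d(5, -617) - 444490)/(P(m, -215) - 155483) = (371 - 444490)/(63 - 155483) = -444119/(-155420) = -444119*(-1/155420) = 444119/155420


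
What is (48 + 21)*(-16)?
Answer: -1104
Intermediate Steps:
(48 + 21)*(-16) = 69*(-16) = -1104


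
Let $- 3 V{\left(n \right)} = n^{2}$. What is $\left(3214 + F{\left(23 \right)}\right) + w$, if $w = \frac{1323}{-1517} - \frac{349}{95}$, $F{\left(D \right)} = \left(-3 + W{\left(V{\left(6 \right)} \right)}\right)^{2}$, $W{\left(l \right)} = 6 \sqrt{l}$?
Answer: $\frac{401569847}{144115} - 72 i \sqrt{3} \approx 2786.5 - 124.71 i$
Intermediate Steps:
$V{\left(n \right)} = - \frac{n^{2}}{3}$
$F{\left(D \right)} = \left(-3 + 12 i \sqrt{3}\right)^{2}$ ($F{\left(D \right)} = \left(-3 + 6 \sqrt{- \frac{6^{2}}{3}}\right)^{2} = \left(-3 + 6 \sqrt{\left(- \frac{1}{3}\right) 36}\right)^{2} = \left(-3 + 6 \sqrt{-12}\right)^{2} = \left(-3 + 6 \cdot 2 i \sqrt{3}\right)^{2} = \left(-3 + 12 i \sqrt{3}\right)^{2}$)
$w = - \frac{655118}{144115}$ ($w = 1323 \left(- \frac{1}{1517}\right) - \frac{349}{95} = - \frac{1323}{1517} - \frac{349}{95} = - \frac{655118}{144115} \approx -4.5458$)
$\left(3214 + F{\left(23 \right)}\right) + w = \left(3214 - \left(423 + 72 i \sqrt{3}\right)\right) - \frac{655118}{144115} = \left(2791 - 72 i \sqrt{3}\right) - \frac{655118}{144115} = \frac{401569847}{144115} - 72 i \sqrt{3}$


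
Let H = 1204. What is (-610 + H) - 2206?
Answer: -1612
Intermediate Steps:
(-610 + H) - 2206 = (-610 + 1204) - 2206 = 594 - 2206 = -1612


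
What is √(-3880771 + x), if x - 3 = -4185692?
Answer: 2*I*√2016615 ≈ 2840.2*I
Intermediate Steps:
x = -4185689 (x = 3 - 4185692 = -4185689)
√(-3880771 + x) = √(-3880771 - 4185689) = √(-8066460) = 2*I*√2016615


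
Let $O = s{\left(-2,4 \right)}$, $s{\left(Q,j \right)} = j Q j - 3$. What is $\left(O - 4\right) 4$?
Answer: $-156$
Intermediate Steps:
$s{\left(Q,j \right)} = -3 + Q j^{2}$ ($s{\left(Q,j \right)} = Q j j - 3 = Q j^{2} - 3 = -3 + Q j^{2}$)
$O = -35$ ($O = -3 - 2 \cdot 4^{2} = -3 - 32 = -35$)
$\left(O - 4\right) 4 = \left(-35 - 4\right) 4 = \left(-39\right) 4 = -156$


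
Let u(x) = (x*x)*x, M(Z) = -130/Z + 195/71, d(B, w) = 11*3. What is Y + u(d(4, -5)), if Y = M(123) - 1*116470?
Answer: -703279934/8733 ≈ -80531.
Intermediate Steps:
d(B, w) = 33
M(Z) = 195/71 - 130/Z (M(Z) = -130/Z + 195*(1/71) = -130/Z + 195/71 = 195/71 - 130/Z)
Y = -1017117755/8733 (Y = (195/71 - 130/123) - 1*116470 = (195/71 - 130*1/123) - 116470 = (195/71 - 130/123) - 116470 = 14755/8733 - 116470 = -1017117755/8733 ≈ -1.1647e+5)
u(x) = x³ (u(x) = x²*x = x³)
Y + u(d(4, -5)) = -1017117755/8733 + 33³ = -1017117755/8733 + 35937 = -703279934/8733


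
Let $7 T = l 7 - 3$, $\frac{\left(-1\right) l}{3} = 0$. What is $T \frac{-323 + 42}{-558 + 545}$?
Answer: $- \frac{843}{91} \approx -9.2637$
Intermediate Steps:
$l = 0$ ($l = \left(-3\right) 0 = 0$)
$T = - \frac{3}{7}$ ($T = \frac{0 \cdot 7 - 3}{7} = \frac{0 - 3}{7} = \frac{1}{7} \left(-3\right) = - \frac{3}{7} \approx -0.42857$)
$T \frac{-323 + 42}{-558 + 545} = - \frac{3 \frac{-323 + 42}{-558 + 545}}{7} = - \frac{3 \left(- \frac{281}{-13}\right)}{7} = - \frac{3 \left(\left(-281\right) \left(- \frac{1}{13}\right)\right)}{7} = \left(- \frac{3}{7}\right) \frac{281}{13} = - \frac{843}{91}$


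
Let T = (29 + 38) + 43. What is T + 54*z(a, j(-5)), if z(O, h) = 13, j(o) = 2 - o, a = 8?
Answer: 812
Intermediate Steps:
T = 110 (T = 67 + 43 = 110)
T + 54*z(a, j(-5)) = 110 + 54*13 = 110 + 702 = 812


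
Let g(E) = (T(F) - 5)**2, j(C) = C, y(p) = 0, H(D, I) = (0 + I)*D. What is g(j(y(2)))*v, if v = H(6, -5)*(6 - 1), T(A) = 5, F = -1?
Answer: 0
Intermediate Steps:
H(D, I) = D*I (H(D, I) = I*D = D*I)
g(E) = 0 (g(E) = (5 - 5)**2 = 0**2 = 0)
v = -150 (v = (6*(-5))*(6 - 1) = -30*5 = -150)
g(j(y(2)))*v = 0*(-150) = 0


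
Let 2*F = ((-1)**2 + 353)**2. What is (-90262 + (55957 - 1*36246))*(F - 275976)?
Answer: 15049798218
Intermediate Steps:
F = 62658 (F = ((-1)**2 + 353)**2/2 = (1 + 353)**2/2 = (1/2)*354**2 = (1/2)*125316 = 62658)
(-90262 + (55957 - 1*36246))*(F - 275976) = (-90262 + (55957 - 1*36246))*(62658 - 275976) = (-90262 + (55957 - 36246))*(-213318) = (-90262 + 19711)*(-213318) = -70551*(-213318) = 15049798218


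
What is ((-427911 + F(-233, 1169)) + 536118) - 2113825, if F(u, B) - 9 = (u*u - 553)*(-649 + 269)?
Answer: -22425289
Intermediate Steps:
F(u, B) = 210149 - 380*u**2 (F(u, B) = 9 + (u*u - 553)*(-649 + 269) = 9 + (u**2 - 553)*(-380) = 9 + (-553 + u**2)*(-380) = 9 + (210140 - 380*u**2) = 210149 - 380*u**2)
((-427911 + F(-233, 1169)) + 536118) - 2113825 = ((-427911 + (210149 - 380*(-233)**2)) + 536118) - 2113825 = ((-427911 + (210149 - 380*54289)) + 536118) - 2113825 = ((-427911 + (210149 - 20629820)) + 536118) - 2113825 = ((-427911 - 20419671) + 536118) - 2113825 = (-20847582 + 536118) - 2113825 = -20311464 - 2113825 = -22425289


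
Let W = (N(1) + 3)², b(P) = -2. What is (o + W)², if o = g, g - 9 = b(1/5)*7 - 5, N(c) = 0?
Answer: 1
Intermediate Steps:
g = -10 (g = 9 + (-2*7 - 5) = 9 + (-14 - 5) = 9 - 19 = -10)
W = 9 (W = (0 + 3)² = 3² = 9)
o = -10
(o + W)² = (-10 + 9)² = (-1)² = 1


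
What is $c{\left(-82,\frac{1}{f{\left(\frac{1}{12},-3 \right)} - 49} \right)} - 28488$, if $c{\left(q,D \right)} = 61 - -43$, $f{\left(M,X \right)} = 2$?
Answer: $-28384$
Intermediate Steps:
$c{\left(q,D \right)} = 104$ ($c{\left(q,D \right)} = 61 + 43 = 104$)
$c{\left(-82,\frac{1}{f{\left(\frac{1}{12},-3 \right)} - 49} \right)} - 28488 = 104 - 28488 = -28384$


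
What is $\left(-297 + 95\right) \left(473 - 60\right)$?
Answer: $-83426$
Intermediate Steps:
$\left(-297 + 95\right) \left(473 - 60\right) = \left(-202\right) 413 = -83426$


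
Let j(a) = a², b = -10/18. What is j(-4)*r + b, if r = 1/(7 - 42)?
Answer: -319/315 ≈ -1.0127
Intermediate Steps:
b = -5/9 (b = -10*1/18 = -5/9 ≈ -0.55556)
r = -1/35 (r = 1/(-35) = -1/35 ≈ -0.028571)
j(-4)*r + b = (-4)²*(-1/35) - 5/9 = 16*(-1/35) - 5/9 = -16/35 - 5/9 = -319/315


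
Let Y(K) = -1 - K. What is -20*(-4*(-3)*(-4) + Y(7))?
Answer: 1120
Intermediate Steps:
-20*(-4*(-3)*(-4) + Y(7)) = -20*(-4*(-3)*(-4) + (-1 - 1*7)) = -20*(12*(-4) + (-1 - 7)) = -20*(-48 - 8) = -20*(-56) = 1120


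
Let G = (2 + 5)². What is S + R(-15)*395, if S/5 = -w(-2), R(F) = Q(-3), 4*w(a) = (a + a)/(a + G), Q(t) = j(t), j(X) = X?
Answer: -55690/47 ≈ -1184.9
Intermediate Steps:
G = 49 (G = 7² = 49)
Q(t) = t
w(a) = a/(2*(49 + a)) (w(a) = ((a + a)/(a + 49))/4 = ((2*a)/(49 + a))/4 = (2*a/(49 + a))/4 = a/(2*(49 + a)))
R(F) = -3
S = 5/47 (S = 5*(-(-2)/(2*(49 - 2))) = 5*(-(-2)/(2*47)) = 5*(-1*(-1/47)) = 5*(1/47) = 5/47 ≈ 0.10638)
S + R(-15)*395 = 5/47 - 3*395 = 5/47 - 1185 = -55690/47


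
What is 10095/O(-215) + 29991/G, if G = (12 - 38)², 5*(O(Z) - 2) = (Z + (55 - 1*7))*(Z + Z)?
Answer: 701306/15561 ≈ 45.068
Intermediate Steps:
O(Z) = 2 + 2*Z*(48 + Z)/5 (O(Z) = 2 + ((Z + (55 - 1*7))*(Z + Z))/5 = 2 + ((Z + (55 - 7))*(2*Z))/5 = 2 + ((Z + 48)*(2*Z))/5 = 2 + ((48 + Z)*(2*Z))/5 = 2 + (2*Z*(48 + Z))/5 = 2 + 2*Z*(48 + Z)/5)
G = 676 (G = (-26)² = 676)
10095/O(-215) + 29991/G = 10095/(2 + (⅖)*(-215)² + (96/5)*(-215)) + 29991/676 = 10095/(2 + (⅖)*46225 - 4128) + 29991*(1/676) = 10095/(2 + 18490 - 4128) + 2307/52 = 10095/14364 + 2307/52 = 10095*(1/14364) + 2307/52 = 3365/4788 + 2307/52 = 701306/15561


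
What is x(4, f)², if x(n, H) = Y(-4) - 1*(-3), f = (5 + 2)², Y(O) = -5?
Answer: 4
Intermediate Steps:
f = 49 (f = 7² = 49)
x(n, H) = -2 (x(n, H) = -5 - 1*(-3) = -5 + 3 = -2)
x(4, f)² = (-2)² = 4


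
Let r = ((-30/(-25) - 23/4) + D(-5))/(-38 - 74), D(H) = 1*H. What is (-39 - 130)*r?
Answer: -32279/2240 ≈ -14.410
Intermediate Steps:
D(H) = H
r = 191/2240 (r = ((-30/(-25) - 23/4) - 5)/(-38 - 74) = ((-30*(-1/25) - 23*1/4) - 5)/(-112) = ((6/5 - 23/4) - 5)*(-1/112) = (-91/20 - 5)*(-1/112) = -191/20*(-1/112) = 191/2240 ≈ 0.085268)
(-39 - 130)*r = (-39 - 130)*(191/2240) = -169*191/2240 = -32279/2240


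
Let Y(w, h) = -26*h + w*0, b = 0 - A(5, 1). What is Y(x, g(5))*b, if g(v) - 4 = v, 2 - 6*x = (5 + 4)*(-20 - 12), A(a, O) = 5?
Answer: 1170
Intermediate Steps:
b = -5 (b = 0 - 1*5 = 0 - 5 = -5)
x = 145/3 (x = 1/3 - (5 + 4)*(-20 - 12)/6 = 1/3 - 3*(-32)/2 = 1/3 - 1/6*(-288) = 1/3 + 48 = 145/3 ≈ 48.333)
g(v) = 4 + v
Y(w, h) = -26*h (Y(w, h) = -26*h + 0 = -26*h)
Y(x, g(5))*b = -26*(4 + 5)*(-5) = -26*9*(-5) = -234*(-5) = 1170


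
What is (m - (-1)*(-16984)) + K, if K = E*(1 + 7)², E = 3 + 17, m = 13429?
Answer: -2275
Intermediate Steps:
E = 20
K = 1280 (K = 20*(1 + 7)² = 20*8² = 20*64 = 1280)
(m - (-1)*(-16984)) + K = (13429 - (-1)*(-16984)) + 1280 = (13429 - 1*16984) + 1280 = (13429 - 16984) + 1280 = -3555 + 1280 = -2275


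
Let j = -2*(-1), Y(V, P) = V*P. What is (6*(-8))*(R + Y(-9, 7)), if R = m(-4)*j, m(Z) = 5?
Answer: 2544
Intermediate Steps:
Y(V, P) = P*V
j = 2
R = 10 (R = 5*2 = 10)
(6*(-8))*(R + Y(-9, 7)) = (6*(-8))*(10 + 7*(-9)) = -48*(10 - 63) = -48*(-53) = 2544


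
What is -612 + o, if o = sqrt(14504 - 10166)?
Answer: -612 + 3*sqrt(482) ≈ -546.14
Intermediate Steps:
o = 3*sqrt(482) (o = sqrt(4338) = 3*sqrt(482) ≈ 65.864)
-612 + o = -612 + 3*sqrt(482)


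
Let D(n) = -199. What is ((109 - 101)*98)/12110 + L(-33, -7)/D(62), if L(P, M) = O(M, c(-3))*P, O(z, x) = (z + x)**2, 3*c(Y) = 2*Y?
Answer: 2323289/172135 ≈ 13.497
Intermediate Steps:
c(Y) = 2*Y/3 (c(Y) = (2*Y)/3 = 2*Y/3)
O(z, x) = (x + z)**2
L(P, M) = P*(-2 + M)**2 (L(P, M) = ((2/3)*(-3) + M)**2*P = (-2 + M)**2*P = P*(-2 + M)**2)
((109 - 101)*98)/12110 + L(-33, -7)/D(62) = ((109 - 101)*98)/12110 - 33*(-2 - 7)**2/(-199) = (8*98)*(1/12110) - 33*(-9)**2*(-1/199) = 784*(1/12110) - 33*81*(-1/199) = 56/865 - 2673*(-1/199) = 56/865 + 2673/199 = 2323289/172135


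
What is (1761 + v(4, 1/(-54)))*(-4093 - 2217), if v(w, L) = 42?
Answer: -11376930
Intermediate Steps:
(1761 + v(4, 1/(-54)))*(-4093 - 2217) = (1761 + 42)*(-4093 - 2217) = 1803*(-6310) = -11376930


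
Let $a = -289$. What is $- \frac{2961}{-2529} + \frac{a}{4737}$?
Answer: $\frac{1477264}{1331097} \approx 1.1098$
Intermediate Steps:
$- \frac{2961}{-2529} + \frac{a}{4737} = - \frac{2961}{-2529} - \frac{289}{4737} = \left(-2961\right) \left(- \frac{1}{2529}\right) - \frac{289}{4737} = \frac{329}{281} - \frac{289}{4737} = \frac{1477264}{1331097}$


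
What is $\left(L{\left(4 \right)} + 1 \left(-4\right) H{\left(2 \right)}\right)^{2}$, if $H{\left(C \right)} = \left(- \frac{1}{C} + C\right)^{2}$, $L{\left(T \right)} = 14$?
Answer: $25$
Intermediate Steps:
$H{\left(C \right)} = \left(C - \frac{1}{C}\right)^{2}$
$\left(L{\left(4 \right)} + 1 \left(-4\right) H{\left(2 \right)}\right)^{2} = \left(14 + 1 \left(-4\right) \frac{\left(-1 + 2^{2}\right)^{2}}{4}\right)^{2} = \left(14 - 4 \frac{\left(-1 + 4\right)^{2}}{4}\right)^{2} = \left(14 - 4 \frac{3^{2}}{4}\right)^{2} = \left(14 - 4 \cdot \frac{1}{4} \cdot 9\right)^{2} = \left(14 - 9\right)^{2} = 5^{2} = 25$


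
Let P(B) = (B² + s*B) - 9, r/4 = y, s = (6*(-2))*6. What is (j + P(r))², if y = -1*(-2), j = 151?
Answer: 136900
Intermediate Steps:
s = -72 (s = -12*6 = -72)
y = 2
r = 8 (r = 4*2 = 8)
P(B) = -9 + B² - 72*B (P(B) = (B² - 72*B) - 9 = -9 + B² - 72*B)
(j + P(r))² = (151 + (-9 + 8² - 72*8))² = (151 + (-9 + 64 - 576))² = (151 - 521)² = (-370)² = 136900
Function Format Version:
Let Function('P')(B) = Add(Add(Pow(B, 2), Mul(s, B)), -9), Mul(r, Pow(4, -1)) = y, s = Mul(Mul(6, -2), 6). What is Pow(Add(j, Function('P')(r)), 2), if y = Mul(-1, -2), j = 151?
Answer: 136900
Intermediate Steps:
s = -72 (s = Mul(-12, 6) = -72)
y = 2
r = 8 (r = Mul(4, 2) = 8)
Function('P')(B) = Add(-9, Pow(B, 2), Mul(-72, B)) (Function('P')(B) = Add(Add(Pow(B, 2), Mul(-72, B)), -9) = Add(-9, Pow(B, 2), Mul(-72, B)))
Pow(Add(j, Function('P')(r)), 2) = Pow(Add(151, Add(-9, Pow(8, 2), Mul(-72, 8))), 2) = Pow(Add(151, Add(-9, 64, -576)), 2) = Pow(Add(151, -521), 2) = Pow(-370, 2) = 136900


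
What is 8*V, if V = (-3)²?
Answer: 72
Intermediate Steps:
V = 9
8*V = 8*9 = 72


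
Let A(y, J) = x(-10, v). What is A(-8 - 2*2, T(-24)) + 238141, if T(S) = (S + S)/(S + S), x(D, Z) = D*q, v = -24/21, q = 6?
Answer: 238081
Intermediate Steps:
v = -8/7 (v = -24*1/21 = -8/7 ≈ -1.1429)
x(D, Z) = 6*D (x(D, Z) = D*6 = 6*D)
T(S) = 1 (T(S) = (2*S)/((2*S)) = (2*S)*(1/(2*S)) = 1)
A(y, J) = -60 (A(y, J) = 6*(-10) = -60)
A(-8 - 2*2, T(-24)) + 238141 = -60 + 238141 = 238081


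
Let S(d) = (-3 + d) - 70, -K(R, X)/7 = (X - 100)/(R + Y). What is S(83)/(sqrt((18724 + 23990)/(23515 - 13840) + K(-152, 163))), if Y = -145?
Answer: 50*sqrt(296986767)/209293 ≈ 4.1170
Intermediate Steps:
K(R, X) = -7*(-100 + X)/(-145 + R) (K(R, X) = -7*(X - 100)/(R - 145) = -7*(-100 + X)/(-145 + R))
S(d) = -73 + d
S(83)/(sqrt((18724 + 23990)/(23515 - 13840) + K(-152, 163))) = (-73 + 83)/(sqrt((18724 + 23990)/(23515 - 13840) + 7*(100 - 1*163)/(-145 - 152))) = 10/(sqrt(42714/9675 + 7*(100 - 163)/(-297))) = 10/(sqrt(42714*(1/9675) + 7*(-1/297)*(-63))) = 10/(sqrt(4746/1075 + 49/33)) = 10/(sqrt(209293/35475)) = 10/((sqrt(296986767)/7095)) = 10*(5*sqrt(296986767)/209293) = 50*sqrt(296986767)/209293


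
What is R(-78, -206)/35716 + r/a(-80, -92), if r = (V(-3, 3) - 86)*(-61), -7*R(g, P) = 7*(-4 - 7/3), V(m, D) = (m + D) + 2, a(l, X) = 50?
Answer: 274513651/2678700 ≈ 102.48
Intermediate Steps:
V(m, D) = 2 + D + m (V(m, D) = (D + m) + 2 = 2 + D + m)
R(g, P) = 19/3 (R(g, P) = -(-4 - 7/3) = -(-19)/3 = -1/7*(-133/3) = 19/3)
r = 5124 (r = ((2 + 3 - 3) - 86)*(-61) = (2 - 86)*(-61) = -84*(-61) = 5124)
R(-78, -206)/35716 + r/a(-80, -92) = (19/3)/35716 + 5124/50 = (19/3)*(1/35716) + 5124*(1/50) = 19/107148 + 2562/25 = 274513651/2678700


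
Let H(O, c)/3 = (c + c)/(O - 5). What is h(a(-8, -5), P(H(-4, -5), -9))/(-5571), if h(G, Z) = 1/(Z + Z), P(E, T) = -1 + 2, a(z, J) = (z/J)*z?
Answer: -1/11142 ≈ -8.9751e-5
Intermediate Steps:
a(z, J) = z²/J
H(O, c) = 6*c/(-5 + O) (H(O, c) = 3*((c + c)/(O - 5)) = 3*((2*c)/(-5 + O)) = 3*(2*c/(-5 + O)) = 6*c/(-5 + O))
P(E, T) = 1
h(G, Z) = 1/(2*Z)
h(a(-8, -5), P(H(-4, -5), -9))/(-5571) = ((½)/1)/(-5571) = ((½)*1)*(-1/5571) = (½)*(-1/5571) = -1/11142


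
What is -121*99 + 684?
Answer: -11295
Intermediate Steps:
-121*99 + 684 = -11979 + 684 = -11295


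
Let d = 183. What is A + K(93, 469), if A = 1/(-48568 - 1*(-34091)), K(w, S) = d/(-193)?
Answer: -2649484/2794061 ≈ -0.94826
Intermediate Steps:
K(w, S) = -183/193 (K(w, S) = 183/(-193) = 183*(-1/193) = -183/193)
A = -1/14477 (A = 1/(-48568 + 34091) = 1/(-14477) = -1/14477 ≈ -6.9075e-5)
A + K(93, 469) = -1/14477 - 183/193 = -2649484/2794061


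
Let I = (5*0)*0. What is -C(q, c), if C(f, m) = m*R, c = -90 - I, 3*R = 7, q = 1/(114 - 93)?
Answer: 210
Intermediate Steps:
I = 0 (I = 0*0 = 0)
q = 1/21 ≈ 0.047619
R = 7/3 (R = (1/3)*7 = 7/3 ≈ 2.3333)
c = -90 (c = -90 - 1*0 = -90 + 0 = -90)
C(f, m) = 7*m/3 (C(f, m) = m*(7/3) = 7*m/3)
-C(q, c) = -7*(-90)/3 = -1*(-210) = 210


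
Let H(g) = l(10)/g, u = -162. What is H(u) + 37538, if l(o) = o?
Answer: 3040573/81 ≈ 37538.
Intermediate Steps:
H(g) = 10/g
H(u) + 37538 = 10/(-162) + 37538 = 10*(-1/162) + 37538 = -5/81 + 37538 = 3040573/81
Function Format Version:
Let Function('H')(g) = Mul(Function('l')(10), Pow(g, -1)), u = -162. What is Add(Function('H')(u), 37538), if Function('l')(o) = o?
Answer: Rational(3040573, 81) ≈ 37538.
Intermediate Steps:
Function('H')(g) = Mul(10, Pow(g, -1))
Add(Function('H')(u), 37538) = Add(Mul(10, Pow(-162, -1)), 37538) = Add(Mul(10, Rational(-1, 162)), 37538) = Add(Rational(-5, 81), 37538) = Rational(3040573, 81)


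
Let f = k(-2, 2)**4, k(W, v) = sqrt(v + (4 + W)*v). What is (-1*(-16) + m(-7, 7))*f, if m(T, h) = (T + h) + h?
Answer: 828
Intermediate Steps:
m(T, h) = T + 2*h
k(W, v) = sqrt(v + v*(4 + W))
f = 36 (f = (sqrt(2*(5 - 2)))**4 = (sqrt(2*3))**4 = (sqrt(6))**4 = 36)
(-1*(-16) + m(-7, 7))*f = (-1*(-16) + (-7 + 2*7))*36 = (16 + (-7 + 14))*36 = (16 + 7)*36 = 23*36 = 828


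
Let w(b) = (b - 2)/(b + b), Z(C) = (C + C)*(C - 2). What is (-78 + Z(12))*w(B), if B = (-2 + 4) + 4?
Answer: 54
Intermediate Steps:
Z(C) = 2*C*(-2 + C) (Z(C) = (2*C)*(-2 + C) = 2*C*(-2 + C))
B = 6 (B = 2 + 4 = 6)
w(b) = (-2 + b)/(2*b) (w(b) = (-2 + b)/((2*b)) = (-2 + b)*(1/(2*b)) = (-2 + b)/(2*b))
(-78 + Z(12))*w(B) = (-78 + 2*12*(-2 + 12))*((½)*(-2 + 6)/6) = (-78 + 2*12*10)*((½)*(⅙)*4) = (-78 + 240)*(⅓) = 162*(⅓) = 54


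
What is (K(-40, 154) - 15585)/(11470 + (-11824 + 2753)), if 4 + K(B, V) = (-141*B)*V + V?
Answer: 853125/2399 ≈ 355.62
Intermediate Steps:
K(B, V) = -4 + V - 141*B*V (K(B, V) = -4 + ((-141*B)*V + V) = -4 + (-141*B*V + V) = -4 + (V - 141*B*V) = -4 + V - 141*B*V)
(K(-40, 154) - 15585)/(11470 + (-11824 + 2753)) = ((-4 + 154 - 141*(-40)*154) - 15585)/(11470 + (-11824 + 2753)) = ((-4 + 154 + 868560) - 15585)/(11470 - 9071) = (868710 - 15585)/2399 = 853125*(1/2399) = 853125/2399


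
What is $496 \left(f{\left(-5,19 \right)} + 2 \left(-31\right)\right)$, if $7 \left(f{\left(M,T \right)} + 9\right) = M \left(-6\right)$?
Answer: $- \frac{231632}{7} \approx -33090.0$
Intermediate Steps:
$f{\left(M,T \right)} = -9 - \frac{6 M}{7}$ ($f{\left(M,T \right)} = -9 + \frac{M \left(-6\right)}{7} = -9 + \frac{\left(-6\right) M}{7} = -9 - \frac{6 M}{7}$)
$496 \left(f{\left(-5,19 \right)} + 2 \left(-31\right)\right) = 496 \left(\left(-9 - - \frac{30}{7}\right) + 2 \left(-31\right)\right) = 496 \left(\left(-9 + \frac{30}{7}\right) - 62\right) = 496 \left(- \frac{33}{7} - 62\right) = 496 \left(- \frac{467}{7}\right) = - \frac{231632}{7}$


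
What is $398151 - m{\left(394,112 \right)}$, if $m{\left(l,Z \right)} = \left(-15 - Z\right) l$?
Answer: $448189$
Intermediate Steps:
$m{\left(l,Z \right)} = l \left(-15 - Z\right)$
$398151 - m{\left(394,112 \right)} = 398151 - \left(-1\right) 394 \left(15 + 112\right) = 398151 - \left(-1\right) 394 \cdot 127 = 398151 - -50038 = 398151 + 50038 = 448189$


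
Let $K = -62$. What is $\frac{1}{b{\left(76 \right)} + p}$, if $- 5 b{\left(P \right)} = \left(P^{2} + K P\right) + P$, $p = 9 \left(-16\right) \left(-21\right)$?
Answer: $\frac{1}{2796} \approx 0.00035765$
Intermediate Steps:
$p = 3024$ ($p = \left(-144\right) \left(-21\right) = 3024$)
$b{\left(P \right)} = - \frac{P^{2}}{5} + \frac{61 P}{5}$ ($b{\left(P \right)} = - \frac{\left(P^{2} - 62 P\right) + P}{5} = - \frac{P^{2} - 61 P}{5} = - \frac{P^{2}}{5} + \frac{61 P}{5}$)
$\frac{1}{b{\left(76 \right)} + p} = \frac{1}{\frac{1}{5} \cdot 76 \left(61 - 76\right) + 3024} = \frac{1}{\frac{1}{5} \cdot 76 \left(-15\right) + 3024} = \frac{1}{-228 + 3024} = \frac{1}{2796}$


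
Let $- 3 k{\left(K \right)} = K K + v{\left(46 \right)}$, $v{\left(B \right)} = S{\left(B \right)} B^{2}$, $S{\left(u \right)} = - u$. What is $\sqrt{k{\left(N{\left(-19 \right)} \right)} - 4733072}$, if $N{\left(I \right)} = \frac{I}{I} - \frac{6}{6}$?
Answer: $\frac{2 i \sqrt{10576410}}{3} \approx 2168.1 i$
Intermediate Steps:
$N{\left(I \right)} = 0$ ($N{\left(I \right)} = 1 - 1 = 0$)
$v{\left(B \right)} = - B^{3}$ ($v{\left(B \right)} = - B B^{2} = - B^{3}$)
$k{\left(K \right)} = \frac{97336}{3} - \frac{K^{2}}{3}$ ($k{\left(K \right)} = - \frac{K K - 46^{3}}{3} = - \frac{K^{2} - 97336}{3} = - \frac{-97336 + K^{2}}{3} = \frac{97336}{3} - \frac{K^{2}}{3}$)
$\sqrt{k{\left(N{\left(-19 \right)} \right)} - 4733072} = \sqrt{\left(\frac{97336}{3} - \frac{0^{2}}{3}\right) - 4733072} = \sqrt{\left(\frac{97336}{3} - 0\right) - 4733072} = \sqrt{\left(\frac{97336}{3} + 0\right) - 4733072} = \sqrt{\frac{97336}{3} - 4733072} = \sqrt{- \frac{14101880}{3}} = \frac{2 i \sqrt{10576410}}{3}$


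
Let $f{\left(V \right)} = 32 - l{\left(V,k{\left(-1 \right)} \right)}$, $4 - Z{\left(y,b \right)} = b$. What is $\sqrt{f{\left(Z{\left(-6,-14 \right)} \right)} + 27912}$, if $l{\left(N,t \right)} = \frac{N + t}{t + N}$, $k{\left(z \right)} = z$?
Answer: $\sqrt{27943} \approx 167.16$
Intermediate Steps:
$Z{\left(y,b \right)} = 4 - b$
$l{\left(N,t \right)} = 1$ ($l{\left(N,t \right)} = \frac{N + t}{N + t} = 1$)
$f{\left(V \right)} = 31$ ($f{\left(V \right)} = 32 - 1 = 31$)
$\sqrt{f{\left(Z{\left(-6,-14 \right)} \right)} + 27912} = \sqrt{31 + 27912} = \sqrt{27943}$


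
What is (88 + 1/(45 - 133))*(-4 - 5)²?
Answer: 627183/88 ≈ 7127.1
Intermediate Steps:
(88 + 1/(45 - 133))*(-4 - 5)² = (88 + 1/(-88))*(-9)² = (88 - 1/88)*81 = (7743/88)*81 = 627183/88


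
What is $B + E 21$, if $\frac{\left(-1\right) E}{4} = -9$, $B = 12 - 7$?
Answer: $761$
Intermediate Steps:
$B = 5$
$E = 36$ ($E = \left(-4\right) \left(-9\right) = 36$)
$B + E 21 = 5 + 36 \cdot 21 = 5 + 756 = 761$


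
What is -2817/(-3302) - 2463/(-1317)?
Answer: 3947605/1449578 ≈ 2.7233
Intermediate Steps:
-2817/(-3302) - 2463/(-1317) = -2817*(-1/3302) - 2463*(-1/1317) = 2817/3302 + 821/439 = 3947605/1449578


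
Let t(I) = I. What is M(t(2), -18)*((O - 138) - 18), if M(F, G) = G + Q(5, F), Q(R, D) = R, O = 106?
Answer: 650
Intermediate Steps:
M(F, G) = 5 + G (M(F, G) = G + 5 = 5 + G)
M(t(2), -18)*((O - 138) - 18) = (5 - 18)*((106 - 138) - 18) = -13*(-32 - 18) = -13*(-50) = 650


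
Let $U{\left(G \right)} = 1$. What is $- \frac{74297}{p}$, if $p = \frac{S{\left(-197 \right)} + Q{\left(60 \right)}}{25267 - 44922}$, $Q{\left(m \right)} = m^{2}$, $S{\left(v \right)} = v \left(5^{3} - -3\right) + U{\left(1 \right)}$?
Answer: $- \frac{292061507}{4323} \approx -67560.0$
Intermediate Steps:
$S{\left(v \right)} = 1 + 128 v$ ($S{\left(v \right)} = v \left(5^{3} - -3\right) + 1 = v \left(125 + 3\right) + 1 = v 128 + 1 = 128 v + 1 = 1 + 128 v$)
$p = \frac{4323}{3931}$ ($p = \frac{\left(1 + 128 \left(-197\right)\right) + 60^{2}}{25267 - 44922} = \frac{\left(1 - 25216\right) + 3600}{-19655} = \left(-25215 + 3600\right) \left(- \frac{1}{19655}\right) = \left(-21615\right) \left(- \frac{1}{19655}\right) = \frac{4323}{3931} \approx 1.0997$)
$- \frac{74297}{p} = - \frac{74297}{\frac{4323}{3931}} = \left(-74297\right) \frac{3931}{4323} = - \frac{292061507}{4323}$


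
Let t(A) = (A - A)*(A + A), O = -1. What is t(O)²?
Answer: 0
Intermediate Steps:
t(A) = 0 (t(A) = 0*(2*A) = 0)
t(O)² = 0² = 0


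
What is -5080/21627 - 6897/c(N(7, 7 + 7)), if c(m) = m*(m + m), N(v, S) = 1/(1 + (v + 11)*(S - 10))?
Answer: -794881212011/43254 ≈ -1.8377e+7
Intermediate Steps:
N(v, S) = 1/(1 + (-10 + S)*(11 + v)) (N(v, S) = 1/(1 + (11 + v)*(-10 + S)) = 1/(1 + (-10 + S)*(11 + v)))
c(m) = 2*m² (c(m) = m*(2*m) = 2*m²)
-5080/21627 - 6897/c(N(7, 7 + 7)) = -5080/21627 - 6897*(-109 - 10*7 + 11*(7 + 7) + (7 + 7)*7)²/2 = -5080*1/21627 - 6897*(-109 - 70 + 11*14 + 14*7)²/2 = -5080/21627 - 6897*(-109 - 70 + 154 + 98)²/2 = -5080/21627 - 6897/(2*(1/73)²) = -5080/21627 - 6897/(2*(1/5329)) = -5080/21627 - 6897/2/5329 = -5080/21627 - 6897*5329/2 = -5080/21627 - 36754113/2 = -794881212011/43254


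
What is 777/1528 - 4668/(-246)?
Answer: 1220641/62648 ≈ 19.484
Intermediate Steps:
777/1528 - 4668/(-246) = 777*(1/1528) - 4668*(-1/246) = 777/1528 + 778/41 = 1220641/62648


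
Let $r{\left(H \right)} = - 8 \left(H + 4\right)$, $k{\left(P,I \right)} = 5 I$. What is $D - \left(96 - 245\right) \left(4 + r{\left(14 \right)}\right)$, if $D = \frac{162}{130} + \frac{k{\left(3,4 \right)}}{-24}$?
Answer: $- \frac{8135239}{390} \approx -20860.0$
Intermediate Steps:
$r{\left(H \right)} = -32 - 8 H$ ($r{\left(H \right)} = - 8 \left(4 + H\right) = -32 - 8 H$)
$D = \frac{161}{390}$ ($D = \frac{162}{130} + \frac{5 \cdot 4}{-24} = 162 \cdot \frac{1}{130} + 20 \left(- \frac{1}{24}\right) = \frac{81}{65} - \frac{5}{6} = \frac{161}{390} \approx 0.41282$)
$D - \left(96 - 245\right) \left(4 + r{\left(14 \right)}\right) = \frac{161}{390} - \left(96 - 245\right) \left(4 - 144\right) = \frac{161}{390} - - 149 \left(4 - 144\right) = \frac{161}{390} - \left(-149\right) \left(-140\right) = \frac{161}{390} - 20860 = - \frac{8135239}{390}$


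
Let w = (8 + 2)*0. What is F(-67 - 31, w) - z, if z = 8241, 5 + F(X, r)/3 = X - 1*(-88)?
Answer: -8286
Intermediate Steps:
w = 0 (w = 10*0 = 0)
F(X, r) = 249 + 3*X (F(X, r) = -15 + 3*(X - 1*(-88)) = -15 + 3*(X + 88) = -15 + 3*(88 + X) = -15 + (264 + 3*X) = 249 + 3*X)
F(-67 - 31, w) - z = (249 + 3*(-67 - 31)) - 1*8241 = (249 + 3*(-98)) - 8241 = (249 - 294) - 8241 = -45 - 8241 = -8286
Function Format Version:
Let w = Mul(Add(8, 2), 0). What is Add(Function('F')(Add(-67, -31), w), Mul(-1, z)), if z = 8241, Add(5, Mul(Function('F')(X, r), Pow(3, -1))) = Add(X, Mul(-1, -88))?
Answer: -8286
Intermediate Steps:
w = 0 (w = Mul(10, 0) = 0)
Function('F')(X, r) = Add(249, Mul(3, X)) (Function('F')(X, r) = Add(-15, Mul(3, Add(X, Mul(-1, -88)))) = Add(-15, Mul(3, Add(X, 88))) = Add(-15, Mul(3, Add(88, X))) = Add(-15, Add(264, Mul(3, X))) = Add(249, Mul(3, X)))
Add(Function('F')(Add(-67, -31), w), Mul(-1, z)) = Add(Add(249, Mul(3, Add(-67, -31))), Mul(-1, 8241)) = Add(Add(249, Mul(3, -98)), -8241) = Add(Add(249, -294), -8241) = Add(-45, -8241) = -8286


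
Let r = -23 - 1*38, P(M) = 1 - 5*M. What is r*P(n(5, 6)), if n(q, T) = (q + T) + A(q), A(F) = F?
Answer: 4819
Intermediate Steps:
n(q, T) = T + 2*q (n(q, T) = (q + T) + q = (T + q) + q = T + 2*q)
r = -61 (r = -23 - 38 = -61)
r*P(n(5, 6)) = -61*(1 - 5*(6 + 2*5)) = -61*(1 - 5*(6 + 10)) = -61*(1 - 5*16) = -61*(1 - 80) = -61*(-79) = 4819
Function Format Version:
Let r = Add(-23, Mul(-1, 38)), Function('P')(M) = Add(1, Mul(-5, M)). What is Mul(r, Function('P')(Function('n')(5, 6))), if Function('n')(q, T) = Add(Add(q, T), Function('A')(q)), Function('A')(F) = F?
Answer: 4819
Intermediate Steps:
Function('n')(q, T) = Add(T, Mul(2, q)) (Function('n')(q, T) = Add(Add(q, T), q) = Add(Add(T, q), q) = Add(T, Mul(2, q)))
r = -61 (r = Add(-23, -38) = -61)
Mul(r, Function('P')(Function('n')(5, 6))) = Mul(-61, Add(1, Mul(-5, Add(6, Mul(2, 5))))) = Mul(-61, Add(1, Mul(-5, Add(6, 10)))) = Mul(-61, Add(1, Mul(-5, 16))) = Mul(-61, Add(1, -80)) = Mul(-61, -79) = 4819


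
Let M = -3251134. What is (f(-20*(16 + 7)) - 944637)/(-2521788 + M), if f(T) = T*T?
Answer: 733037/5772922 ≈ 0.12698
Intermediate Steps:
f(T) = T²
(f(-20*(16 + 7)) - 944637)/(-2521788 + M) = ((-20*(16 + 7))² - 944637)/(-2521788 - 3251134) = ((-20*23)² - 944637)/(-5772922) = ((-460)² - 944637)*(-1/5772922) = (211600 - 944637)*(-1/5772922) = -733037*(-1/5772922) = 733037/5772922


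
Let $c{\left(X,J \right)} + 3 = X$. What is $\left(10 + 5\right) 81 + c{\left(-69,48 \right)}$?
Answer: $1143$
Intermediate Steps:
$c{\left(X,J \right)} = -3 + X$
$\left(10 + 5\right) 81 + c{\left(-69,48 \right)} = \left(10 + 5\right) 81 - 72 = 15 \cdot 81 - 72 = 1215 - 72 = 1143$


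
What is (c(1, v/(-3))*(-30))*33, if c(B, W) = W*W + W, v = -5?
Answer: -4400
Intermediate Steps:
c(B, W) = W + W² (c(B, W) = W² + W = W + W²)
(c(1, v/(-3))*(-30))*33 = (((-5/(-3))*(1 - 5/(-3)))*(-30))*33 = (((-5*(-⅓))*(1 - 5*(-⅓)))*(-30))*33 = ((5*(1 + 5/3)/3)*(-30))*33 = (((5/3)*(8/3))*(-30))*33 = ((40/9)*(-30))*33 = -400/3*33 = -4400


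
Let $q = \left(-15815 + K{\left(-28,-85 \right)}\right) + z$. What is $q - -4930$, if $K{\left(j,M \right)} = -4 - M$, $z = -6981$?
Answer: $-17785$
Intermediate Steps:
$q = -22715$ ($q = \left(-15815 - -81\right) - 6981 = \left(-15815 + \left(-4 + 85\right)\right) - 6981 = \left(-15815 + 81\right) - 6981 = -15734 - 6981 = -22715$)
$q - -4930 = -22715 - -4930 = -22715 + \left(4958 - 28\right) = -22715 + 4930 = -17785$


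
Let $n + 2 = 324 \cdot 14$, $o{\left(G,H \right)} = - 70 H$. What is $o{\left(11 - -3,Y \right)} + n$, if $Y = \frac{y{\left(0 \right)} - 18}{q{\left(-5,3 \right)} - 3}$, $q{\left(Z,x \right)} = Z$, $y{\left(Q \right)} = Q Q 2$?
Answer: $\frac{8753}{2} \approx 4376.5$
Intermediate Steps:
$y{\left(Q \right)} = 2 Q^{2}$ ($y{\left(Q \right)} = Q^{2} \cdot 2 = 2 Q^{2}$)
$Y = \frac{9}{4}$ ($Y = \frac{2 \cdot 0^{2} - 18}{-5 - 3} = \frac{2 \cdot 0 - 18}{-8} = \left(0 - 18\right) \left(- \frac{1}{8}\right) = \left(-18\right) \left(- \frac{1}{8}\right) = \frac{9}{4} \approx 2.25$)
$n = 4534$ ($n = -2 + 324 \cdot 14 = -2 + 4536 = 4534$)
$o{\left(11 - -3,Y \right)} + n = \left(-70\right) \frac{9}{4} + 4534 = - \frac{315}{2} + 4534 = \frac{8753}{2}$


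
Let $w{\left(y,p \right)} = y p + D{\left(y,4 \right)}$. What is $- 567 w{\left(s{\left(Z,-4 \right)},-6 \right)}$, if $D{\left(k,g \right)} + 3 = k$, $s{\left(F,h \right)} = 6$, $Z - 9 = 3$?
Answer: $18711$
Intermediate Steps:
$Z = 12$ ($Z = 9 + 3 = 12$)
$D{\left(k,g \right)} = -3 + k$
$w{\left(y,p \right)} = -3 + y + p y$ ($w{\left(y,p \right)} = y p + \left(-3 + y\right) = p y + \left(-3 + y\right) = -3 + y + p y$)
$- 567 w{\left(s{\left(Z,-4 \right)},-6 \right)} = - 567 \left(-3 + 6 - 36\right) = \left(-567\right) \left(-33\right) = 18711$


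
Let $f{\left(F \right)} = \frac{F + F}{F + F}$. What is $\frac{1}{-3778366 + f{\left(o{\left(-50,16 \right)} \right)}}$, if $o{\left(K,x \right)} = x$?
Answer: $- \frac{1}{3778365} \approx -2.6466 \cdot 10^{-7}$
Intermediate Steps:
$f{\left(F \right)} = 1$ ($f{\left(F \right)} = \frac{2 F}{2 F} = 2 F \frac{1}{2 F} = 1$)
$\frac{1}{-3778366 + f{\left(o{\left(-50,16 \right)} \right)}} = \frac{1}{-3778366 + 1} = \frac{1}{-3778365} = - \frac{1}{3778365}$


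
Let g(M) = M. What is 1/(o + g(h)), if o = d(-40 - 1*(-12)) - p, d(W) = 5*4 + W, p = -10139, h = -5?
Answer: 1/10126 ≈ 9.8756e-5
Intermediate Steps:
d(W) = 20 + W
o = 10131 (o = (20 + (-40 - 1*(-12))) - 1*(-10139) = (20 + (-40 + 12)) + 10139 = (20 - 28) + 10139 = -8 + 10139 = 10131)
1/(o + g(h)) = 1/(10131 - 5) = 1/10126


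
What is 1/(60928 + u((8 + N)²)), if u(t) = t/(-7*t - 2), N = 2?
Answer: 351/21385678 ≈ 1.6413e-5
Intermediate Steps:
u(t) = t/(-2 - 7*t)
1/(60928 + u((8 + N)²)) = 1/(60928 - (8 + 2)²/(2 + 7*(8 + 2)²)) = 1/(60928 - 1*10²/(2 + 7*10²)) = 1/(60928 - 1*100/(2 + 7*100)) = 1/(60928 - 1*100/(2 + 700)) = 1/(60928 - 1*100/702) = 1/(60928 - 1*100*1/702) = 1/(60928 - 50/351) = 1/(21385678/351) = 351/21385678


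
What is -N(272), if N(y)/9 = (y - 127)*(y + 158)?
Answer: -561150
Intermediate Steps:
N(y) = 9*(-127 + y)*(158 + y) (N(y) = 9*((y - 127)*(y + 158)) = 9*((-127 + y)*(158 + y)) = 9*(-127 + y)*(158 + y))
-N(272) = -(-180594 + 9*272² + 279*272) = -(-180594 + 9*73984 + 75888) = -(-180594 + 665856 + 75888) = -1*561150 = -561150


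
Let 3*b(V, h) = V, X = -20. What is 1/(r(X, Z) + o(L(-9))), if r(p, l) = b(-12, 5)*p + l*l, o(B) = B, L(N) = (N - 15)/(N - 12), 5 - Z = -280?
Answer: 7/569143 ≈ 1.2299e-5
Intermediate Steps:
Z = 285 (Z = 5 - 1*(-280) = 5 + 280 = 285)
L(N) = (-15 + N)/(-12 + N)
b(V, h) = V/3
r(p, l) = l² - 4*p (r(p, l) = ((⅓)*(-12))*p + l*l = -4*p + l² = l² - 4*p)
1/(r(X, Z) + o(L(-9))) = 1/((285² - 4*(-20)) + (-15 - 9)/(-12 - 9)) = 1/((81225 + 80) - 24/(-21)) = 1/(81305 - 1/21*(-24)) = 1/(81305 + 8/7) = 1/(569143/7) = 7/569143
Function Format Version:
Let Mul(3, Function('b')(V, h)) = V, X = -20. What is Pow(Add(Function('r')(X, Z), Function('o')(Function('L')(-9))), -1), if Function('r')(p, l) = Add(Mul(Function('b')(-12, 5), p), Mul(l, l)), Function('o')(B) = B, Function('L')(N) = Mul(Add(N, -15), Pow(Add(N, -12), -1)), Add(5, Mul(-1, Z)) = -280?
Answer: Rational(7, 569143) ≈ 1.2299e-5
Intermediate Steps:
Z = 285 (Z = Add(5, Mul(-1, -280)) = Add(5, 280) = 285)
Function('L')(N) = Mul(Pow(Add(-12, N), -1), Add(-15, N)) (Function('L')(N) = Mul(Add(-15, N), Pow(Add(-12, N), -1)) = Mul(Pow(Add(-12, N), -1), Add(-15, N)))
Function('b')(V, h) = Mul(Rational(1, 3), V)
Function('r')(p, l) = Add(Pow(l, 2), Mul(-4, p)) (Function('r')(p, l) = Add(Mul(Mul(Rational(1, 3), -12), p), Mul(l, l)) = Add(Mul(-4, p), Pow(l, 2)) = Add(Pow(l, 2), Mul(-4, p)))
Pow(Add(Function('r')(X, Z), Function('o')(Function('L')(-9))), -1) = Pow(Add(Add(Pow(285, 2), Mul(-4, -20)), Mul(Pow(Add(-12, -9), -1), Add(-15, -9))), -1) = Pow(Add(Add(81225, 80), Mul(Pow(-21, -1), -24)), -1) = Pow(Add(81305, Mul(Rational(-1, 21), -24)), -1) = Pow(Add(81305, Rational(8, 7)), -1) = Pow(Rational(569143, 7), -1) = Rational(7, 569143)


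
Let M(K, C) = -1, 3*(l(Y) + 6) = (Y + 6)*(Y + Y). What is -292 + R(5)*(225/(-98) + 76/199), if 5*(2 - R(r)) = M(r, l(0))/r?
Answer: -144268277/487550 ≈ -295.90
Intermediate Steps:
l(Y) = -6 + 2*Y*(6 + Y)/3 (l(Y) = -6 + ((Y + 6)*(Y + Y))/3 = -6 + ((6 + Y)*(2*Y))/3 = -6 + (2*Y*(6 + Y))/3 = -6 + 2*Y*(6 + Y)/3)
R(r) = 2 + 1/(5*r) (R(r) = 2 - (-1)/(5*r) = 2 + 1/(5*r))
-292 + R(5)*(225/(-98) + 76/199) = -292 + (2 + (⅕)/5)*(225/(-98) + 76/199) = -292 + (2 + (⅕)*(⅕))*(225*(-1/98) + 76*(1/199)) = -292 + (2 + 1/25)*(-225/98 + 76/199) = -292 + (51/25)*(-37327/19502) = -292 - 1903677/487550 = -144268277/487550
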